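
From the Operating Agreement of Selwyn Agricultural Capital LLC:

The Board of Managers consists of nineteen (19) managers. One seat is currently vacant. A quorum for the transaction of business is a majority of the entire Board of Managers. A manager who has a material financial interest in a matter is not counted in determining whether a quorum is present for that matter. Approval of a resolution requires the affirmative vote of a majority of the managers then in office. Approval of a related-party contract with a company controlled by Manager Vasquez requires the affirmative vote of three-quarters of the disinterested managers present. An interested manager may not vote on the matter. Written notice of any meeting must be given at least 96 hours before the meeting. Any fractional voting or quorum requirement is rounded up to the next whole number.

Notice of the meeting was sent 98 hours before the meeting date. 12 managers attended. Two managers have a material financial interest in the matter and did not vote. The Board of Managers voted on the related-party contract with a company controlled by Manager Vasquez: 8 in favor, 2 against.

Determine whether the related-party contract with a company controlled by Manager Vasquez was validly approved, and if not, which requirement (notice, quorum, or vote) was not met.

Valid — all requirements satisfied.

Notice: 98 hours given; 96 required (98 ≥ 96). Satisfied.
Quorum: 12 present, but the 2 interested managers do not count, leaving 10. Quorum is 10. Satisfied.
Vote: the related-party contract with a company controlled by Manager Vasquez requires three-fourths of the disinterested managers present (12 − 2 = 10). 3/4 of 10 = 7.50, rounded up to 8, so 8 affirmative votes are needed; 8 voted in favor. Satisfied.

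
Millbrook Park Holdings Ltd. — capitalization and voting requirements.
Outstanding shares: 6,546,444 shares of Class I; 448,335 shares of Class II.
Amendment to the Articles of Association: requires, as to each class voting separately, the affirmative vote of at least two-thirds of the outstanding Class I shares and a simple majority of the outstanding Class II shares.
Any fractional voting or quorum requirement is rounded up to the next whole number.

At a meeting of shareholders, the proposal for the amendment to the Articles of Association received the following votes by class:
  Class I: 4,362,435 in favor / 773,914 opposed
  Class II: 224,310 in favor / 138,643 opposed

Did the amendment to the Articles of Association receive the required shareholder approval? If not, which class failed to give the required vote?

Class I: 2/3 of 6546444 = 4364296; 4,364,296 required, 4,362,435 in favor — not approved.
Class II: a majority of 448335 is 224168; 224,168 required, 224,310 in favor — approved.

Not approved — the Class I shares did not give the required vote.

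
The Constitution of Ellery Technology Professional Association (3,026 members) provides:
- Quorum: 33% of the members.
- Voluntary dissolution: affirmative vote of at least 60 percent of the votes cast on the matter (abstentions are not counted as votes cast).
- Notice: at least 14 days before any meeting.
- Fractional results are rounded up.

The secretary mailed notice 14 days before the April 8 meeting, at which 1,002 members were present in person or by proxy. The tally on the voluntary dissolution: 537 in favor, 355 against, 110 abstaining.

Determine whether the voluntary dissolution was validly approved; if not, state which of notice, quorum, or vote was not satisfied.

Notice: 14 days given; 14 required. Satisfied.
Quorum: 33% of 3,026 = 998.58, rounded up to 999; 1,002 present. Satisfied.
Vote: requires three-fifths of the votes cast (1,002 − 110 abstaining = 892); 3/5 of 892 = 535.20, rounded up to 536, so 536 needed; 537 in favor. Satisfied.

Valid — all requirements satisfied.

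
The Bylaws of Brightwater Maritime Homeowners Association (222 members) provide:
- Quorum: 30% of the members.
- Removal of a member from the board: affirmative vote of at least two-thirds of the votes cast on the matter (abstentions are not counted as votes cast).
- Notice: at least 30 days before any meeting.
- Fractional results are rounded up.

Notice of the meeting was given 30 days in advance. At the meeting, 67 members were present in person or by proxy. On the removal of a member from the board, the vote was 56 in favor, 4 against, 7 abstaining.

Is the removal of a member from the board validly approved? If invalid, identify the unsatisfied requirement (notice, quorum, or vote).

Valid — all requirements satisfied.

Notice: 30 days given; 30 required. Satisfied.
Quorum: 30% of 222 = 66.60, rounded up to 67; 67 present. Satisfied.
Vote: requires two-thirds of the votes cast (67 − 7 abstaining = 60); 2/3 of 60 = 40, so 40 needed; 56 in favor. Satisfied.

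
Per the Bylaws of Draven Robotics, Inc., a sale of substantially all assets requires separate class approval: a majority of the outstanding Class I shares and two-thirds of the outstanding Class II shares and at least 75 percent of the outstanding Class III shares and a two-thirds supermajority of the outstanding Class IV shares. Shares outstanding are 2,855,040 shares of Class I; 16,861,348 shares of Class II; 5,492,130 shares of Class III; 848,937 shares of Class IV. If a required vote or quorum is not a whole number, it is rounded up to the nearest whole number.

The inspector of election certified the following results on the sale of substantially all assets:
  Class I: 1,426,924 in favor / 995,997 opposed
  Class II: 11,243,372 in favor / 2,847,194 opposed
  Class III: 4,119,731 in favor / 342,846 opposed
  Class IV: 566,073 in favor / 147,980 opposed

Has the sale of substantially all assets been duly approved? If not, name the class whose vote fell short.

Class I: a majority of 2855040 is 1427521; 1,427,521 required, 1,426,924 in favor — not approved.
Class II: 2/3 of 16861348 = 11240898.67, rounded up to 11240899; 11,240,899 required, 11,243,372 in favor — approved.
Class III: 3/4 of 5492130 = 4119097.50, rounded up to 4119098; 4,119,098 required, 4,119,731 in favor — approved.
Class IV: 2/3 of 848937 = 565958; 565,958 required, 566,073 in favor — approved.

Not approved — the Class I shares did not give the required vote.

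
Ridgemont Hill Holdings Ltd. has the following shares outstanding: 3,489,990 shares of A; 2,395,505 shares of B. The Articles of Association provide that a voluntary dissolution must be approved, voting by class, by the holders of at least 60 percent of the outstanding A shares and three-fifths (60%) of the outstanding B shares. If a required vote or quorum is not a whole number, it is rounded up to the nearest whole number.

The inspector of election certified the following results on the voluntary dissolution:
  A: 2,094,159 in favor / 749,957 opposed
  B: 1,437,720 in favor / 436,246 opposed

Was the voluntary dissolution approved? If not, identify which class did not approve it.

Approved — every class gave the required vote.

A: 3/5 of 3489990 = 2093994; 2,093,994 required, 2,094,159 in favor — approved.
B: 3/5 of 2395505 = 1437303; 1,437,303 required, 1,437,720 in favor — approved.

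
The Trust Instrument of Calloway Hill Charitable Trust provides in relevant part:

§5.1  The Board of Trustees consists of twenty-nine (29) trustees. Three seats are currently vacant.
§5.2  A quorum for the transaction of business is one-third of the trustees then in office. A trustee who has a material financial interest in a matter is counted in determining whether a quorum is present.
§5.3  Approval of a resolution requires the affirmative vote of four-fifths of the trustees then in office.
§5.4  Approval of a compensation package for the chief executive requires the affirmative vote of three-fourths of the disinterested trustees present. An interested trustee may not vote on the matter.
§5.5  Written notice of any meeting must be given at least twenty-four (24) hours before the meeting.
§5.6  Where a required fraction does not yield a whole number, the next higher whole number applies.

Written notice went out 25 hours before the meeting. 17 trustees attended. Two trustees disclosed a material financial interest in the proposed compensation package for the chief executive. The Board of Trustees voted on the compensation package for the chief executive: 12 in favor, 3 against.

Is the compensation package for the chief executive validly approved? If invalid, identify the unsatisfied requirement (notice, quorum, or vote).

Valid — all requirements satisfied.

Notice: 25 hours given; 24 required (25 ≥ 24). Satisfied.
Quorum: 17 present (interested trustees count toward quorum); quorum is 9. Satisfied.
Vote: the compensation package for the chief executive requires three-fourths of the disinterested trustees present (17 − 2 = 15). 3/4 of 15 = 11.25, rounded up to 12, so 12 affirmative votes are needed; 12 voted in favor. Satisfied.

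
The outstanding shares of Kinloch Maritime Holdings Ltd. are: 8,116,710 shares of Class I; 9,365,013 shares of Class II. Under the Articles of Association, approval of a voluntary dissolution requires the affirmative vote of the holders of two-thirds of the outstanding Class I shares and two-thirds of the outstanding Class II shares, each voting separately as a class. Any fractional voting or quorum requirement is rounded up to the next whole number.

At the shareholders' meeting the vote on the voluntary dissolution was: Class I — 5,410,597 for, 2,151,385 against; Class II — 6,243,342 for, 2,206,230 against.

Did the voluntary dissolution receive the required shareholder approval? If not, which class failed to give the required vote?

Class I: 2/3 of 8116710 = 5411140; 5,411,140 required, 5,410,597 in favor — not approved.
Class II: 2/3 of 9365013 = 6243342; 6,243,342 required, 6,243,342 in favor — approved.

Not approved — the Class I shares did not give the required vote.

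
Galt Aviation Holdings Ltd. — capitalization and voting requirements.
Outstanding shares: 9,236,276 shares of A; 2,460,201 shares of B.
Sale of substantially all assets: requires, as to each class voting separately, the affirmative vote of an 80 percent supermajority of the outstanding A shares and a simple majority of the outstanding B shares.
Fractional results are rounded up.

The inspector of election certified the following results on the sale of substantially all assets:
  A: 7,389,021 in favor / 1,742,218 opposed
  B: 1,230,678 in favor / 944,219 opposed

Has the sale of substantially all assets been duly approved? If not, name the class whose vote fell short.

A: 4/5 of 9236276 = 7389020.80, rounded up to 7389021; 7,389,021 required, 7,389,021 in favor — approved.
B: a majority of 2460201 is 1230101; 1,230,101 required, 1,230,678 in favor — approved.

Approved — every class gave the required vote.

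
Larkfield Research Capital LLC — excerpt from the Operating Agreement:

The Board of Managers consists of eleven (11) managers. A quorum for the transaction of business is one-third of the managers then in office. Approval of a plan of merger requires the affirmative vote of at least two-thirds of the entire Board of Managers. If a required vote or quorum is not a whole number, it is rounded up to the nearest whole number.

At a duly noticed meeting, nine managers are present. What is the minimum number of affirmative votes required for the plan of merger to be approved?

8

The plan of merger requires two-thirds of the entire Board of Managers (11).
2/3 of 11 = 7.33, rounded up to 8.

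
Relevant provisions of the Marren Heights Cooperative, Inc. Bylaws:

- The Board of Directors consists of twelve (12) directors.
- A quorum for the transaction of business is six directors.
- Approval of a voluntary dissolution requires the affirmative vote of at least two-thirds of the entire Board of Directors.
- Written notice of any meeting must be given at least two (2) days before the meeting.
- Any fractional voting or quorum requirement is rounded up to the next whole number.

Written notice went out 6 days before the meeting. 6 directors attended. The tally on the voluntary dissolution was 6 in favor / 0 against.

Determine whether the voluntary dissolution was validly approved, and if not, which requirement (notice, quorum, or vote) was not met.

Invalid — vote requirement not satisfied.

Notice: 6 days given; 2 required (6 ≥ 2). Satisfied.
Quorum: 6 present; quorum is 6. Satisfied.
Vote: the voluntary dissolution requires two-thirds of the entire Board of Directors (12). 2/3 of 12 = 8, so 8 affirmative votes are needed; 6 voted in favor. Not satisfied.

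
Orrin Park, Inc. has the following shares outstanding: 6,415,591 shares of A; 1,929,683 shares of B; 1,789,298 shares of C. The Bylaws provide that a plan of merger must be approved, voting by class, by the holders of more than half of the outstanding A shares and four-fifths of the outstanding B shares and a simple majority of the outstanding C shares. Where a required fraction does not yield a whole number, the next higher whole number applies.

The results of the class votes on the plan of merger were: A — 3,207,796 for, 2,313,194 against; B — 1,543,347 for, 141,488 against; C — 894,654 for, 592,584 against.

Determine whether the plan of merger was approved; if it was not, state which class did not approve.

A: a majority of 6415591 is 3207796; 3,207,796 required, 3,207,796 in favor — approved.
B: 4/5 of 1929683 = 1543746.40, rounded up to 1543747; 1,543,747 required, 1,543,347 in favor — not approved.
C: a majority of 1789298 is 894650; 894,650 required, 894,654 in favor — approved.

Not approved — the B shares did not give the required vote.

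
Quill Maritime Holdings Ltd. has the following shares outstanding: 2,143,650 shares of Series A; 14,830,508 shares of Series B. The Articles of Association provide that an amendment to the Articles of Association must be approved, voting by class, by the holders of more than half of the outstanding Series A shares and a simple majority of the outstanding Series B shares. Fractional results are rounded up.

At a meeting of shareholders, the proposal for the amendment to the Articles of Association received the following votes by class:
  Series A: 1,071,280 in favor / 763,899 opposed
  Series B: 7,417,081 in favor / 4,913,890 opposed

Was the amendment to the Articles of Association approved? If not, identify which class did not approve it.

Series A: a majority of 2143650 is 1071826; 1,071,826 required, 1,071,280 in favor — not approved.
Series B: a majority of 14830508 is 7415255; 7,415,255 required, 7,417,081 in favor — approved.

Not approved — the Series A shares did not give the required vote.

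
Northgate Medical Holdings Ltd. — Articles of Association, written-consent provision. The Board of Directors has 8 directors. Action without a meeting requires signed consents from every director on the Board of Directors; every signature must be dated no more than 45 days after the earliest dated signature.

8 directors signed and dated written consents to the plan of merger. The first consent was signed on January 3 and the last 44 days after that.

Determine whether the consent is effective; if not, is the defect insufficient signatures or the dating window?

Signatures required: every one of 8 — unanimous means all 8, so 8 needed; 8 signed. Sufficient.
Dating window: the latest signature is 44 days after the earliest; the limit is 45 days. Within the window.

Effective — both the signature and dating-window requirements are satisfied.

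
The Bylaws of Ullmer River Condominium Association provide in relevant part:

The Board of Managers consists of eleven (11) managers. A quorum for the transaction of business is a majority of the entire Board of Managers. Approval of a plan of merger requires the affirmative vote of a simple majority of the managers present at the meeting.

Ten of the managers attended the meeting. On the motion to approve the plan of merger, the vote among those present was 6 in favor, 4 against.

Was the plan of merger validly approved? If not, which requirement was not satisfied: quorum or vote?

Quorum: 10 present; quorum is 6. Satisfied.
Vote: the plan of merger requires a majority of the managers present (10). A majority of 10 is 6, so 6 affirmative votes are needed; 6 voted in favor. Satisfied.

Valid — all requirements satisfied.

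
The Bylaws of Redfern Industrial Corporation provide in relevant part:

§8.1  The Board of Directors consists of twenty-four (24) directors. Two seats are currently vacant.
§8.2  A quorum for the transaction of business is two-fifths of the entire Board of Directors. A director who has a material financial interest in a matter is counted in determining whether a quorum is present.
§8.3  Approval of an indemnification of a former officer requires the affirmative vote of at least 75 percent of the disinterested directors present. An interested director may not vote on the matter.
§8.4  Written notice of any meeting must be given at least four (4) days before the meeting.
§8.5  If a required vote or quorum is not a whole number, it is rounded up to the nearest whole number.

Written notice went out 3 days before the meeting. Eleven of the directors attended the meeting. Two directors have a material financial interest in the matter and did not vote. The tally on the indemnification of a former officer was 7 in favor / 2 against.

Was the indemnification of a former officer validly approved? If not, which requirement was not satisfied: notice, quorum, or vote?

Invalid — notice requirement not satisfied.

Notice: 3 days given; 4 required (3 < 4). Not satisfied.
Quorum: 11 present (interested directors count toward quorum); quorum is 10. Satisfied.
Vote: the indemnification of a former officer requires three-fourths of the disinterested directors present (11 − 2 = 9). 3/4 of 9 = 6.75, rounded up to 7, so 7 affirmative votes are needed; 7 voted in favor. Satisfied.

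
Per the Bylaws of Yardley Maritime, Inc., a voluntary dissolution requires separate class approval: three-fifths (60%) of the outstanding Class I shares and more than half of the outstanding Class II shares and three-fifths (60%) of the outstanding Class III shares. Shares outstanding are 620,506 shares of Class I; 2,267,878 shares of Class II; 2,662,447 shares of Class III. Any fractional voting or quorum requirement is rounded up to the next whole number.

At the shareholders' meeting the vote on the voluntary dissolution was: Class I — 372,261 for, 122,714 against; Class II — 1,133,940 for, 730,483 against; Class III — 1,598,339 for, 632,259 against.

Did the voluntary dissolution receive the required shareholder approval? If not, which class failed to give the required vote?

Class I: 3/5 of 620506 = 372303.60, rounded up to 372304; 372,304 required, 372,261 in favor — not approved.
Class II: a majority of 2267878 is 1133940; 1,133,940 required, 1,133,940 in favor — approved.
Class III: 3/5 of 2662447 = 1597468.20, rounded up to 1597469; 1,597,469 required, 1,598,339 in favor — approved.

Not approved — the Class I shares did not give the required vote.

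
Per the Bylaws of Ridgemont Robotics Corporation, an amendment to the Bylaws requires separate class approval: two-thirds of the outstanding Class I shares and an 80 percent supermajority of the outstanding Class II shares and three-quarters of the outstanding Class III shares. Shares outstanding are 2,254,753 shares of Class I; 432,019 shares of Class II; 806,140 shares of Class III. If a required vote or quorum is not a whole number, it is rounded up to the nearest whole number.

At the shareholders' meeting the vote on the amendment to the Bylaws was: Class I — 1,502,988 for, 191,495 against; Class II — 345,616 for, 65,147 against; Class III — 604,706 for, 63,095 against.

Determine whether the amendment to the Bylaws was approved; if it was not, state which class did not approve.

Not approved — the Class I shares did not give the required vote.

Class I: 2/3 of 2254753 = 1503168.67, rounded up to 1503169; 1,503,169 required, 1,502,988 in favor — not approved.
Class II: 4/5 of 432019 = 345615.20, rounded up to 345616; 345,616 required, 345,616 in favor — approved.
Class III: 3/4 of 806140 = 604605; 604,605 required, 604,706 in favor — approved.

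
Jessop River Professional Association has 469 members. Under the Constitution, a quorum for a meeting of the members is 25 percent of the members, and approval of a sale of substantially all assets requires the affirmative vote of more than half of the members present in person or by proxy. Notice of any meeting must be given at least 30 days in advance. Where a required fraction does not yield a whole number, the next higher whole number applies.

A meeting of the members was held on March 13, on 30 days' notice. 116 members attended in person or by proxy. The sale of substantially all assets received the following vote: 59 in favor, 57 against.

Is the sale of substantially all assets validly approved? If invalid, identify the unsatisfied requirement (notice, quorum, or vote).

Notice: 30 days given; 30 required. Satisfied.
Quorum: 25% of 469 = 117.25, rounded up to 118; 116 present. Not satisfied.
Vote: requires a majority of those present (116); a majority of 116 is 59, so 59 needed; 59 in favor. Satisfied.

Invalid — quorum requirement not satisfied.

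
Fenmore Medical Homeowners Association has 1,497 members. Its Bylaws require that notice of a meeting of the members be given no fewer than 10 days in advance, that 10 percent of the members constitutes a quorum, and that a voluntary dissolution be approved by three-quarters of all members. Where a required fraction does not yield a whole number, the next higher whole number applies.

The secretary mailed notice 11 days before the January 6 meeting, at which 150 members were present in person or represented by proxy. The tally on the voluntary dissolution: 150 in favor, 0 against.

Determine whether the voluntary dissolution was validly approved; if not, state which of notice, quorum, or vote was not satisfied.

Notice: 11 days given; 10 required. Satisfied.
Quorum: 10% of 1,497 = 149.70, rounded up to 150; 150 present. Satisfied.
Vote: requires three-fourths of all members (1,497); 3/4 of 1497 = 1122.75, rounded up to 1123, so 1,123 needed; 150 in favor. Not satisfied.

Invalid — vote requirement not satisfied.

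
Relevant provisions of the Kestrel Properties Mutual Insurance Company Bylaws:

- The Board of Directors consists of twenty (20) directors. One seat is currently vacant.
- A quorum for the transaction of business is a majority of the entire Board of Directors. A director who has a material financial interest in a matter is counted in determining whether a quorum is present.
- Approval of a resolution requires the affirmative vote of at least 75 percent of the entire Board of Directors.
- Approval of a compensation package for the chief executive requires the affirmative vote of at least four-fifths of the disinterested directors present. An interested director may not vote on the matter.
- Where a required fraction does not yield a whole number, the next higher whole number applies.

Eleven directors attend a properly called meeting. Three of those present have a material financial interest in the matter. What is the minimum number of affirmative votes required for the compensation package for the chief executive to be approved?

7

The compensation package for the chief executive requires four-fifths of the disinterested directors present (11 − 3 = 8).
4/5 of 8 = 6.40, rounded up to 7.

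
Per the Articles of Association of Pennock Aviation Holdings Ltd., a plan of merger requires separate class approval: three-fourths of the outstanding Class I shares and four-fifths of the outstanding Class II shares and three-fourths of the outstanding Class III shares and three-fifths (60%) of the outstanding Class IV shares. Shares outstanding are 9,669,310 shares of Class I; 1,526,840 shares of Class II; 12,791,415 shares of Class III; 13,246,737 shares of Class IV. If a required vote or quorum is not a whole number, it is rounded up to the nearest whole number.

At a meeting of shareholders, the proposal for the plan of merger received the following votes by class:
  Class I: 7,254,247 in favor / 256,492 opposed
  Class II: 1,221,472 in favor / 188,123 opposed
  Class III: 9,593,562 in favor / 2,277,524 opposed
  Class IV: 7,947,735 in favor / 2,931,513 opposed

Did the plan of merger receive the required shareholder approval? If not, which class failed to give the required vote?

Not approved — the Class IV shares did not give the required vote.

Class I: 3/4 of 9669310 = 7251982.50, rounded up to 7251983; 7,251,983 required, 7,254,247 in favor — approved.
Class II: 4/5 of 1526840 = 1221472; 1,221,472 required, 1,221,472 in favor — approved.
Class III: 3/4 of 12791415 = 9593561.25, rounded up to 9593562; 9,593,562 required, 9,593,562 in favor — approved.
Class IV: 3/5 of 13246737 = 7948042.20, rounded up to 7948043; 7,948,043 required, 7,947,735 in favor — not approved.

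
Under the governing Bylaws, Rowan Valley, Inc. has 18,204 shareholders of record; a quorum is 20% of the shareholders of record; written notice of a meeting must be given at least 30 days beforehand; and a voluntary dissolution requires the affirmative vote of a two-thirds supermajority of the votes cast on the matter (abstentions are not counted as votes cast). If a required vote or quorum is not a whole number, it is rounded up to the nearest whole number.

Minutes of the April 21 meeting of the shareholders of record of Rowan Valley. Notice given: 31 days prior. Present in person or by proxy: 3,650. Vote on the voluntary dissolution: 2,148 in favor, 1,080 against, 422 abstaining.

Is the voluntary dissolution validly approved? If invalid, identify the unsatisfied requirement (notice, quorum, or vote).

Notice: 31 days given; 30 required. Satisfied.
Quorum: 20% of 18,204 = 3,640.80, rounded up to 3,641; 3,650 present. Satisfied.
Vote: requires two-thirds of the votes cast (3,650 − 422 abstaining = 3,228); 2/3 of 3228 = 2152, so 2,152 needed; 2,148 in favor. Not satisfied.

Invalid — vote requirement not satisfied.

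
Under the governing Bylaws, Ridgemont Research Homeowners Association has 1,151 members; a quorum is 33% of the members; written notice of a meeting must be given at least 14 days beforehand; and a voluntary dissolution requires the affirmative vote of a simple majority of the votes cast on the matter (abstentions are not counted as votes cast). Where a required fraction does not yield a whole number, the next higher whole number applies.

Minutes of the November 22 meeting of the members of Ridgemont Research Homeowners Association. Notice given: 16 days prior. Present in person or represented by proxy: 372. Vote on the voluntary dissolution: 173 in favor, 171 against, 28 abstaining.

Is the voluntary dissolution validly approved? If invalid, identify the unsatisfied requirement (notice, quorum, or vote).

Invalid — quorum requirement not satisfied.

Notice: 16 days given; 14 required. Satisfied.
Quorum: 33% of 1,151 = 379.83, rounded up to 380; 372 present. Not satisfied.
Vote: requires a majority of the votes cast (372 − 28 abstaining = 344); a majority of 344 is 173, so 173 needed; 173 in favor. Satisfied.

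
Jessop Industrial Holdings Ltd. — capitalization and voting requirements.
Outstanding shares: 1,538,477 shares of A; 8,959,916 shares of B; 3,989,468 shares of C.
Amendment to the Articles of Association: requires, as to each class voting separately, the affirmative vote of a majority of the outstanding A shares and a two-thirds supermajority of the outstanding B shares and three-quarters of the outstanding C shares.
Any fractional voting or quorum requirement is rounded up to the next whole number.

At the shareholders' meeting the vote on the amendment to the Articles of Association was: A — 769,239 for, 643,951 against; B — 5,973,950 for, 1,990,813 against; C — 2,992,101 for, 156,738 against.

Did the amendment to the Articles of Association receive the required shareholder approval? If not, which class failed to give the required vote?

Approved — every class gave the required vote.

A: a majority of 1538477 is 769239; 769,239 required, 769,239 in favor — approved.
B: 2/3 of 8959916 = 5973277.33, rounded up to 5973278; 5,973,278 required, 5,973,950 in favor — approved.
C: 3/4 of 3989468 = 2992101; 2,992,101 required, 2,992,101 in favor — approved.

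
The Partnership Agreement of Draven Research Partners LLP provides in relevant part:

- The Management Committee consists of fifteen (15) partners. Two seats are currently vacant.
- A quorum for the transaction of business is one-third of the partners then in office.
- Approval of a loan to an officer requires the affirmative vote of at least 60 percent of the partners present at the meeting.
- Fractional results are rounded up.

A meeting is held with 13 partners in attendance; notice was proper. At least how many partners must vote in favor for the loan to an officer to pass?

8

The loan to an officer requires three-fifths of the partners present (13).
3/5 of 13 = 7.80, rounded up to 8.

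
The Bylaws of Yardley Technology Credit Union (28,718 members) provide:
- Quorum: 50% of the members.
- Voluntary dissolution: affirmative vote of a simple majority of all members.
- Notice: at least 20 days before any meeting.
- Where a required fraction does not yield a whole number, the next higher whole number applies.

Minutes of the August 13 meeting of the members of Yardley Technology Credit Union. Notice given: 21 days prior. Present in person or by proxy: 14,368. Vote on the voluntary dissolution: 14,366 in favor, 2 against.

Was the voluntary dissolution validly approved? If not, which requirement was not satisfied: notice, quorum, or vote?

Notice: 21 days given; 20 required. Satisfied.
Quorum: 50% of 28,718 = 14,359; 14,368 present. Satisfied.
Vote: requires a majority of all members (28,718); a majority of 28718 is 14360, so 14,360 needed; 14,366 in favor. Satisfied.

Valid — all requirements satisfied.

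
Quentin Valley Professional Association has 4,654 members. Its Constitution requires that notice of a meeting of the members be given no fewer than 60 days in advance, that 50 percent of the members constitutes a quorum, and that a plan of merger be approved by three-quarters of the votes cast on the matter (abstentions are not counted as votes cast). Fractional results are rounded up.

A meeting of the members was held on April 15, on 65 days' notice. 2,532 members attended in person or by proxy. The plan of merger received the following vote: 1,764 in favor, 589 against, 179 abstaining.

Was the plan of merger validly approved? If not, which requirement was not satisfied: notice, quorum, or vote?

Notice: 65 days given; 60 required. Satisfied.
Quorum: 50% of 4,654 = 2,327; 2,532 present. Satisfied.
Vote: requires three-fourths of the votes cast (2,532 − 179 abstaining = 2,353); 3/4 of 2353 = 1764.75, rounded up to 1765, so 1,765 needed; 1,764 in favor. Not satisfied.

Invalid — vote requirement not satisfied.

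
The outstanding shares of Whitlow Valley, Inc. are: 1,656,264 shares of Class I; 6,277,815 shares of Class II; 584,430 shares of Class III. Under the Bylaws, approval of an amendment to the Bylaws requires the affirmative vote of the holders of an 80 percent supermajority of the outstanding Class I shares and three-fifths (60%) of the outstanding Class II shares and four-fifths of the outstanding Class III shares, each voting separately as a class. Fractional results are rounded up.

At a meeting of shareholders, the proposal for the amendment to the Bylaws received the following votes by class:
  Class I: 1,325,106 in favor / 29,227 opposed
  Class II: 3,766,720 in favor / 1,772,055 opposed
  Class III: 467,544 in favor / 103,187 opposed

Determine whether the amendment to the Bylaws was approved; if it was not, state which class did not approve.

Class I: 4/5 of 1656264 = 1325011.20, rounded up to 1325012; 1,325,012 required, 1,325,106 in favor — approved.
Class II: 3/5 of 6277815 = 3766689; 3,766,689 required, 3,766,720 in favor — approved.
Class III: 4/5 of 584430 = 467544; 467,544 required, 467,544 in favor — approved.

Approved — every class gave the required vote.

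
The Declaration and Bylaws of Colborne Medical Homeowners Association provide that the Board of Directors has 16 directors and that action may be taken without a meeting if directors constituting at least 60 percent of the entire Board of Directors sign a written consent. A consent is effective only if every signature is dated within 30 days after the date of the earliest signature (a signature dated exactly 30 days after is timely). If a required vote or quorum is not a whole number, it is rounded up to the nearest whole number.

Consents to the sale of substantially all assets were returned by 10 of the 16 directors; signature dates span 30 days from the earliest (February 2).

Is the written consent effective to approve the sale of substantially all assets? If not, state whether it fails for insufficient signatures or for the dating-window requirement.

Signatures required: at least 60 percent of 16 — 3/5 of 16 = 9.60, rounded up to 10, so 10 needed; 10 signed. Sufficient.
Dating window: the latest signature is 30 days after the earliest; the limit is 30 days. Within the window.

Effective — both the signature and dating-window requirements are satisfied.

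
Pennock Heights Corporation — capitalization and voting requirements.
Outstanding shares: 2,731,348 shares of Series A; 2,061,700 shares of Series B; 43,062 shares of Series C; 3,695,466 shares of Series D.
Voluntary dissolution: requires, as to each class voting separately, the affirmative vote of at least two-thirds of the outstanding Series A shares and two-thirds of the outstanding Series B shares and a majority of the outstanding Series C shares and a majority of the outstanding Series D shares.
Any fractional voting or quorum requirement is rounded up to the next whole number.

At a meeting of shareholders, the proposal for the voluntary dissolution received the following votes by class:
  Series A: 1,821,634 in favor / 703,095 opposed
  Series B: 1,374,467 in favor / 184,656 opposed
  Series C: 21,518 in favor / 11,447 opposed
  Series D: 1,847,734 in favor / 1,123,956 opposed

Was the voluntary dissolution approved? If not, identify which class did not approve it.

Not approved — the Series C shares did not give the required vote.

Series A: 2/3 of 2731348 = 1820898.67, rounded up to 1820899; 1,820,899 required, 1,821,634 in favor — approved.
Series B: 2/3 of 2061700 = 1374466.67, rounded up to 1374467; 1,374,467 required, 1,374,467 in favor — approved.
Series C: a majority of 43062 is 21532; 21,532 required, 21,518 in favor — not approved.
Series D: a majority of 3695466 is 1847734; 1,847,734 required, 1,847,734 in favor — approved.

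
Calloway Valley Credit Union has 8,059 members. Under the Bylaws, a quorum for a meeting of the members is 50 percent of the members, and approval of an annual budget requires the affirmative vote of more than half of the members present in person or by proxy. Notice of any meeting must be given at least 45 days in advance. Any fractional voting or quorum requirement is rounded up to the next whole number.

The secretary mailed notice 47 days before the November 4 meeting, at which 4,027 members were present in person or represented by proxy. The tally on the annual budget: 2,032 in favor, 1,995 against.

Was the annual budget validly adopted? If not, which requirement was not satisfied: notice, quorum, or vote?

Notice: 47 days given; 45 required. Satisfied.
Quorum: 50% of 8,059 = 4,029.50, rounded up to 4,030; 4,027 present. Not satisfied.
Vote: requires a majority of those present (4,027); a majority of 4027 is 2014, so 2,014 needed; 2,032 in favor. Satisfied.

Invalid — quorum requirement not satisfied.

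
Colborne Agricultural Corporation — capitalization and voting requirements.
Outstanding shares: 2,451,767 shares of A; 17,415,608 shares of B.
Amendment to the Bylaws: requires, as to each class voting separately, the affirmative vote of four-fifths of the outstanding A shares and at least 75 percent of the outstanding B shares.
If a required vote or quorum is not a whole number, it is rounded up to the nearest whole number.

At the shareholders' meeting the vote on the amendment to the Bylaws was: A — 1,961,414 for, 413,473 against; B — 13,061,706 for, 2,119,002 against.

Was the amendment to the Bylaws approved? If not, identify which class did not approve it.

A: 4/5 of 2451767 = 1961413.60, rounded up to 1961414; 1,961,414 required, 1,961,414 in favor — approved.
B: 3/4 of 17415608 = 13061706; 13,061,706 required, 13,061,706 in favor — approved.

Approved — every class gave the required vote.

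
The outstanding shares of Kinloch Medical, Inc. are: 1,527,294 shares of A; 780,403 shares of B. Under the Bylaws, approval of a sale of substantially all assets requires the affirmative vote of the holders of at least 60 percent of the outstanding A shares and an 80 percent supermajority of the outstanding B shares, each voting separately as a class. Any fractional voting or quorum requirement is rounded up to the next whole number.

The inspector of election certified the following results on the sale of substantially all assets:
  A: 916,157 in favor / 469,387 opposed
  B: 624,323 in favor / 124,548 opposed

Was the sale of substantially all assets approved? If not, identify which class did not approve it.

Not approved — the A shares did not give the required vote.

A: 3/5 of 1527294 = 916376.40, rounded up to 916377; 916,377 required, 916,157 in favor — not approved.
B: 4/5 of 780403 = 624322.40, rounded up to 624323; 624,323 required, 624,323 in favor — approved.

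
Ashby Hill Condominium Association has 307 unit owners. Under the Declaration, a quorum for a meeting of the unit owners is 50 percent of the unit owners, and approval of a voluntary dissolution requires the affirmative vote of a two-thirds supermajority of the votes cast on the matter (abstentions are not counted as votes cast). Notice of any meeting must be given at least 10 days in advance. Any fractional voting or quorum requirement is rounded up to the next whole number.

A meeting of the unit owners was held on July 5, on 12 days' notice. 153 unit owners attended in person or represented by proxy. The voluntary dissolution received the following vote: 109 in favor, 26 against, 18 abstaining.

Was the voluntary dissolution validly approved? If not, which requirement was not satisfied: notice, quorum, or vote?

Notice: 12 days given; 10 required. Satisfied.
Quorum: 50% of 307 = 153.50, rounded up to 154; 153 present. Not satisfied.
Vote: requires two-thirds of the votes cast (153 − 18 abstaining = 135); 2/3 of 135 = 90, so 90 needed; 109 in favor. Satisfied.

Invalid — quorum requirement not satisfied.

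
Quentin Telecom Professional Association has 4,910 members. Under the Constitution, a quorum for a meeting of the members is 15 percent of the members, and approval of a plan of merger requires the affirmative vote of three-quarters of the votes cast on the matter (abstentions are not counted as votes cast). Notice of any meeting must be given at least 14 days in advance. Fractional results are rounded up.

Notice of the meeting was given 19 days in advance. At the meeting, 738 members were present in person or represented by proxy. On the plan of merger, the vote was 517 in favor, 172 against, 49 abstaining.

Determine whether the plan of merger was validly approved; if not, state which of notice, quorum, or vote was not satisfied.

Valid — all requirements satisfied.

Notice: 19 days given; 14 required. Satisfied.
Quorum: 15% of 4,910 = 736.50, rounded up to 737; 738 present. Satisfied.
Vote: requires three-fourths of the votes cast (738 − 49 abstaining = 689); 3/4 of 689 = 516.75, rounded up to 517, so 517 needed; 517 in favor. Satisfied.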